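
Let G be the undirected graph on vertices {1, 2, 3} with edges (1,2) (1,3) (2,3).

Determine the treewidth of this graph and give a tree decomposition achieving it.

With just one bag of size 3, the width is 3 − 1 = 2, so tw(G) ≤ 2. On the other hand G contains the 3-clique {1, 2, 3}. A clique must lie in a single bag of any decomposition, so no decomposition can have width below 2. The upper and lower bounds meet at 2, so that is the treewidth.

Treewidth 2.
One such decomposition:
Bags: B1 = {1, 2, 3}
Tree: (single bag)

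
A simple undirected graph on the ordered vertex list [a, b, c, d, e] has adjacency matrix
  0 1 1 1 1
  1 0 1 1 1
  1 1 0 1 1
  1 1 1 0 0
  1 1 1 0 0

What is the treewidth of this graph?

3

A width-3 tree decomposition is:
Bags: B1 = {a, b, c, d}  B2 = {a, b, c, e}
Tree: B1–B2
Every bag has size at most 4, so the width is 4 − 1 = 3 and tw(G) ≤ 3. Conversely, {a, b, c, d} is a clique of size 4, and the vertices of any clique must share a bag in every tree decomposition; so some bag has ≥ 4 vertices and tw(G) ≥ 3. Therefore the treewidth is 3.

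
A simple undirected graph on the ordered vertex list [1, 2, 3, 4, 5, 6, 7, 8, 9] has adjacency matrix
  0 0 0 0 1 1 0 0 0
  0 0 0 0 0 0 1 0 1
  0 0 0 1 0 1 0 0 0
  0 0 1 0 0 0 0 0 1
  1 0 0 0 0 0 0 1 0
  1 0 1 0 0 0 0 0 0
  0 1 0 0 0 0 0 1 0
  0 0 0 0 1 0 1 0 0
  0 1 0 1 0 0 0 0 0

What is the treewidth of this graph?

A width-2 tree decomposition is:
Bags: B1 = {2, 7, 8}  B2 = {2, 5, 8}  B3 = {1, 2, 5}  B4 = {1, 2, 6}  B5 = {2, 3, 6}  B6 = {2, 3, 4}  B7 = {2, 4, 9}
Tree: B1–B2, B2–B3, B3–B4, B4–B5, B5–B6, B6–B7
Each bag holds 3 vertices, so the decomposition has width 2, which upper-bounds the treewidth. For the lower bound, G contains the cycle 2–7–8–5–1–6–3–4–9–2, so G is not a forest; only forests have treewidth ≤ 1, hence tw(G) ≥ 2. Therefore the treewidth is 2.

2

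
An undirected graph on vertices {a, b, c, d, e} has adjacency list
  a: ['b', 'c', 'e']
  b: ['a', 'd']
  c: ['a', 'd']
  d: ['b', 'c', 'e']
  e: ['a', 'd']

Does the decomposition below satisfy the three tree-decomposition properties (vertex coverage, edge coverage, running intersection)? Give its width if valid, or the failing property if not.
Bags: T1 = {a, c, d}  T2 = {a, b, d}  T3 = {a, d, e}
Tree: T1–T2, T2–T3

Yes; width 2.

Checking the three conditions: (i) the bags cover all of {a, b, c, d, e}; (ii) for each edge, some bag contains both endpoints; (iii) the bags containing any fixed vertex form a subtree. All hold, so the decomposition is valid with width 3 − 1 = 2.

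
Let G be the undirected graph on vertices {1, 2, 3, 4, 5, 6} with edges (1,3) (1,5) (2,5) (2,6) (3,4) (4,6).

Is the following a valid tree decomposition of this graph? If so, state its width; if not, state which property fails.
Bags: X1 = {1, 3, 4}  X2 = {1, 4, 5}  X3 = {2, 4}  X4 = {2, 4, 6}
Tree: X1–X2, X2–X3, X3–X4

No — edge (5,2) lies in no bag.

A tree decomposition must satisfy three properties: every vertex lies in some bag; for every edge, both endpoints lie together in some bag; and for every vertex, the bags containing it form a connected subtree. Here edge (5,2) lies in no bag, so the decomposition is invalid.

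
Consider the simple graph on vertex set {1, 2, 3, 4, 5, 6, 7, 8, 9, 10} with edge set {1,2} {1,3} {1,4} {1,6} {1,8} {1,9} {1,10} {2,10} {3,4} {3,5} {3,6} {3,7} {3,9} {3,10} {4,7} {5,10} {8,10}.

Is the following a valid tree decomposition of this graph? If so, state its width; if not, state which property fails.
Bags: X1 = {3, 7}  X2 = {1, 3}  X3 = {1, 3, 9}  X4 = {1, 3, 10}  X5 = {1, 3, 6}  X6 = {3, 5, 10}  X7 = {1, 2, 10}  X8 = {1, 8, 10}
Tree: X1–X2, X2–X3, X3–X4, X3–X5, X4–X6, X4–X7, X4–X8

No — vertex 4 appears in no bag.

A tree decomposition must satisfy three properties: every vertex lies in some bag; for every edge, both endpoints lie together in some bag; and for every vertex, the bags containing it form a connected subtree. Here vertex 4 appears in no bag, so the decomposition is invalid.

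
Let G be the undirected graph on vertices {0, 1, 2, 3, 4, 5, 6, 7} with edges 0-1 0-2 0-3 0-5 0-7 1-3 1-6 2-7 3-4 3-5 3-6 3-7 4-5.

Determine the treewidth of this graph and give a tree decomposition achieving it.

Every bag has size at most 3, so the width is 3 − 1 = 2 and tw(G) ≤ 2. On the other hand G contains the 3-clique {0, 2, 7}. A clique must lie in a single bag of any decomposition, so no decomposition can have width below 2. Combining the bounds, tw(G) = 2.

Treewidth 2.
One optimal decomposition is:
Bags: B1 = {0, 3, 5}  B2 = {0, 1, 3}  B3 = {0, 3, 7}  B4 = {1, 3, 6}  B5 = {0, 2, 7}  B6 = {3, 4, 5}
Tree: B1–B2, B1–B3, B2–B4, B3–B5, B1–B6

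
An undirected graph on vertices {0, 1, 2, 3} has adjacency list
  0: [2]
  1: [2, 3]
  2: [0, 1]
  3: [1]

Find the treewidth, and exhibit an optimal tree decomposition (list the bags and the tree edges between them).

Each bag holds 2 vertices, so the decomposition has width 1, which upper-bounds the treewidth. Any graph with an edge has treewidth ≥ 1, and G has the edge 0–2. Therefore the treewidth is 1.

Treewidth 1.
One optimal decomposition is:
Bags: B1 = {0, 2}  B2 = {1, 2}  B3 = {1, 3}
Tree: B1–B2, B2–B3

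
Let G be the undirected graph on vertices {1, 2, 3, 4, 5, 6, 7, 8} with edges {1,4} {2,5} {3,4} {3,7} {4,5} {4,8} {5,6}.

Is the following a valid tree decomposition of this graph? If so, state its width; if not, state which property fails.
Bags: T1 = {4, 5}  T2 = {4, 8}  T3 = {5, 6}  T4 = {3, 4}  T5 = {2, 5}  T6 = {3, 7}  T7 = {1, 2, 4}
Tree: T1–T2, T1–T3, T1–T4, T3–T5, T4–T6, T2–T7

A tree decomposition must satisfy three properties: every vertex lies in some bag; for every edge, both endpoints lie together in some bag; and for every vertex, the bags containing it form a connected subtree. Here bags containing vertex 2 are not connected in the tree, so the decomposition is invalid.

No — bags containing vertex 2 are not connected in the tree.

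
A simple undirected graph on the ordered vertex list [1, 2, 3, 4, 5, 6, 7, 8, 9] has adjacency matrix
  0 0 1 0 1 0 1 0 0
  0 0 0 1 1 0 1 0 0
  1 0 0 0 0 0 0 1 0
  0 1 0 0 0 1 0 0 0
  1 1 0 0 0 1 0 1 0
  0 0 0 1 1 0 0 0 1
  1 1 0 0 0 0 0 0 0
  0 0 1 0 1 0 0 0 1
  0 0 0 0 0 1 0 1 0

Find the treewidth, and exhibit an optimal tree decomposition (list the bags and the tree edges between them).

Every bag has size at most 4, so the width is 4 − 1 = 3 and tw(G) ≤ 3. For the lower bound: the 4 vertex sets {3,8,9}, {1}, {5}, {2,4,6,7} are disjoint, each induces a connected subgraph, and every pair is joined by at least one edge of G. Contracting each set to a single vertex therefore yields K_{4} as a minor, and since treewidth is minor-monotone, tw(G) ≥ tw(K_{4}) = 3. Combining the bounds, tw(G) = 3.

Treewidth 3.
One such decomposition:
Bags: B1 = {1, 3, 8, 9}  B2 = {1, 5, 8, 9}  B3 = {1, 5, 6, 9}  B4 = {1, 5, 6, 7}  B5 = {2, 5, 6, 7}  B6 = {2, 4, 6, 7}
Tree: B1–B2, B2–B3, B3–B4, B4–B5, B5–B6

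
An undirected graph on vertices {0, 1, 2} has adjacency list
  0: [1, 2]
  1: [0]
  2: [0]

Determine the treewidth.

A width-1 tree decomposition is:
Bags: B1 = {0, 2}  B2 = {0, 1}
Tree: B1–B2
Every bag has size at most 2, so the width is 2 − 1 = 1 and tw(G) ≤ 1. Since G has at least one edge (e.g. 2–0), it is not an edgeless graph, so tw(G) ≥ 1. Hence tw(G) = 1 exactly.

1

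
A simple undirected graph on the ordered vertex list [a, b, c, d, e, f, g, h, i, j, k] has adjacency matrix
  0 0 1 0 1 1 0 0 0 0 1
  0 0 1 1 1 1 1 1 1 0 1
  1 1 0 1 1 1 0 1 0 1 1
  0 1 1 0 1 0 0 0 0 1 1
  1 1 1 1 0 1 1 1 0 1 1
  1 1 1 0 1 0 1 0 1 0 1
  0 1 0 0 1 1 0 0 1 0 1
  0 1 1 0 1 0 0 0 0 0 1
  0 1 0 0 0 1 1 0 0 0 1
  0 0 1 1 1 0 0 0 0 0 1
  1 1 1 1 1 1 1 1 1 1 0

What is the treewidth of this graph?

4

A width-4 tree decomposition is:
Bags: B1 = {b, c, e, f, k}  B2 = {b, e, f, g, k}  B3 = {b, c, e, h, k}  B4 = {b, c, d, e, k}  B5 = {a, c, e, f, k}  B6 = {c, d, e, j, k}  B7 = {b, f, g, i, k}
Tree: B1–B2, B1–B3, B3–B4, B1–B5, B4–B6, B2–B7
Each bag holds 5 vertices, so the decomposition has width 4, which upper-bounds the treewidth. For the lower bound, the 5 vertices {b, e, f, g, k} are pairwise adjacent, and any tree decomposition puts a clique entirely inside one bag — forcing width ≥ 4. Therefore the treewidth is 4.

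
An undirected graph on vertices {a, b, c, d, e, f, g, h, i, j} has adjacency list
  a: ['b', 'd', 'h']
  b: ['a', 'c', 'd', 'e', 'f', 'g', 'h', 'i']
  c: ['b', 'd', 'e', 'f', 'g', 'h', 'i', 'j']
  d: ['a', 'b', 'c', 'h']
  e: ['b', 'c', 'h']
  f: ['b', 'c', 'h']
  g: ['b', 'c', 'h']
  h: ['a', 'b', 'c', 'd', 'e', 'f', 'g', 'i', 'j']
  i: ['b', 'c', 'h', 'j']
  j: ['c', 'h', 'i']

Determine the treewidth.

3

A width-3 tree decomposition is:
Bags: B1 = {b, c, f, h}  B2 = {b, c, g, h}  B3 = {b, c, e, h}  B4 = {b, c, d, h}  B5 = {b, c, h, i}  B6 = {a, b, d, h}  B7 = {c, h, i, j}
Tree: B1–B2, B2–B3, B2–B4, B2–B5, B4–B6, B5–B7
Each bag holds 4 vertices, so the decomposition has width 3, which upper-bounds the treewidth. On the other hand G contains the 4-clique {c, h, i, j}. A clique must lie in a single bag of any decomposition, so no decomposition can have width below 3. Therefore the treewidth is 3.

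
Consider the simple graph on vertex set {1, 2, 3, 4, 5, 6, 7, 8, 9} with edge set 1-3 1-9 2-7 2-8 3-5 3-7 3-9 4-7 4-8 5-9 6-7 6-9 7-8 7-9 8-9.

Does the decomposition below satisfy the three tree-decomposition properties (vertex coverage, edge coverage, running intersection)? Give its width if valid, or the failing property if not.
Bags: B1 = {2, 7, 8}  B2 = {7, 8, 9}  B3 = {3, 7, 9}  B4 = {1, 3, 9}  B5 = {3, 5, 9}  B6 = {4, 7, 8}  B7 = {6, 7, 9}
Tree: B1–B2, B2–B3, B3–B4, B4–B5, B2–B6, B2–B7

Checking the three conditions: (i) the bags cover all of {1, 2, 3, 4, 5, 6, 7, 8, 9}; (ii) for each edge, some bag contains both endpoints; (iii) the bags containing any fixed vertex form a subtree. All hold, so the decomposition is valid with width 3 − 1 = 2.

Yes; width 2.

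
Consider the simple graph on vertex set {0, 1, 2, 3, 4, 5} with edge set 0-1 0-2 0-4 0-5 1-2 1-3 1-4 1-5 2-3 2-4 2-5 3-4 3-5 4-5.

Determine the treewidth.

A width-4 tree decomposition is:
Bags: B1 = {0, 1, 2, 4, 5}  B2 = {1, 2, 3, 4, 5}
Tree: B1–B2
Each bag holds 5 vertices, so the decomposition has width 4, which upper-bounds the treewidth. For the lower bound, the 5 vertices {0, 1, 2, 4, 5} are pairwise adjacent, and any tree decomposition puts a clique entirely inside one bag — forcing width ≥ 4. Combining the bounds, tw(G) = 4.

4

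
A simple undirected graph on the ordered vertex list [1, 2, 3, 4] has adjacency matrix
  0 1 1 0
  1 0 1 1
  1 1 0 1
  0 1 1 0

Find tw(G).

A width-2 tree decomposition is:
Bags: B1 = {1, 2, 3}  B2 = {2, 3, 4}
Tree: B1–B2
Every bag has size at most 3, so the width is 3 − 1 = 2 and tw(G) ≤ 2. For the lower bound, the 3 vertices {1, 2, 3} are pairwise adjacent, and any tree decomposition puts a clique entirely inside one bag — forcing width ≥ 2. Hence tw(G) = 2 exactly.

2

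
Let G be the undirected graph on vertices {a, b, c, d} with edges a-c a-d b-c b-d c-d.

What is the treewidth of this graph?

2

A width-2 tree decomposition is:
Bags: B1 = {a, c, d}  B2 = {b, c, d}
Tree: B1–B2
Each bag holds 3 vertices, so the decomposition has width 2, which upper-bounds the treewidth. Conversely, {a, c, d} is a clique of size 3, and the vertices of any clique must share a bag in every tree decomposition; so some bag has ≥ 3 vertices and tw(G) ≥ 2. Hence tw(G) = 2 exactly.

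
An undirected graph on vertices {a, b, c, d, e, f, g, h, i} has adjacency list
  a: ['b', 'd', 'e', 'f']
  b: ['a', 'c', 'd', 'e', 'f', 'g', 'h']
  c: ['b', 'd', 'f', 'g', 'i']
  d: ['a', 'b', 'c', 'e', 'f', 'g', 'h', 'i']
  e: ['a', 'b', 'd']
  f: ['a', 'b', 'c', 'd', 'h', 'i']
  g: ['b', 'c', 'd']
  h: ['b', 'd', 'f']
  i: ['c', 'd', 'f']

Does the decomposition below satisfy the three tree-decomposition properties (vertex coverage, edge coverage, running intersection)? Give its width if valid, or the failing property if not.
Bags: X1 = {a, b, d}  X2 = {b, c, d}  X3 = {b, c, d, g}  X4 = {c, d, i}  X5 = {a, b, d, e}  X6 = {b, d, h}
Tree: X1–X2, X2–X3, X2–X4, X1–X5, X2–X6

No — vertex f appears in no bag.

A tree decomposition must satisfy three properties: every vertex lies in some bag; for every edge, both endpoints lie together in some bag; and for every vertex, the bags containing it form a connected subtree. Here vertex f appears in no bag, so the decomposition is invalid.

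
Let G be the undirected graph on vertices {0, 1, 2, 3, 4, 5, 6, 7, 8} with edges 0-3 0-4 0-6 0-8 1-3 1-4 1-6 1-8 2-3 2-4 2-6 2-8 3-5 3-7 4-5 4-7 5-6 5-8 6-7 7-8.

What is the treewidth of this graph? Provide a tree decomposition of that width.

Treewidth 4.
Bags: B1 = {2, 3, 4, 6, 8}  B2 = {3, 4, 6, 7, 8}  B3 = {1, 3, 4, 6, 8}  B4 = {3, 4, 5, 6, 8}  B5 = {0, 3, 4, 6, 8}
Tree: B1–B2, B2–B3, B3–B4, B4–B5

Every bag has size at most 5, so the width is 5 − 1 = 4 and tw(G) ≤ 4. For the lower bound: the 5 vertex sets {2,3}, {4,7}, {1,8}, {6}, {5} are disjoint, each induces a connected subgraph, and every pair is joined by at least one edge of G. Contracting each set to a single vertex therefore yields K_{5} as a minor, and since treewidth is minor-monotone, tw(G) ≥ tw(K_{5}) = 4. Combining the bounds, tw(G) = 4.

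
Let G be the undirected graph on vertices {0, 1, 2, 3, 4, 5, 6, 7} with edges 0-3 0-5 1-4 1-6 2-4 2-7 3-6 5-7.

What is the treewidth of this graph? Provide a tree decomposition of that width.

Treewidth 2.
Bags: B1 = {0, 3, 5}  B2 = {3, 5, 7}  B3 = {2, 3, 7}  B4 = {2, 3, 4}  B5 = {1, 3, 4}  B6 = {1, 3, 6}
Tree: B1–B2, B2–B3, B3–B4, B4–B5, B5–B6

Each bag holds 3 vertices, so the decomposition has width 2, which upper-bounds the treewidth. Since 3–0–5–7–2–4–1–6–3 is a cycle in G, G is not acyclic. Forests are exactly the graphs of treewidth ≤ 1, so tw(G) ≥ 2. Combining the bounds, tw(G) = 2.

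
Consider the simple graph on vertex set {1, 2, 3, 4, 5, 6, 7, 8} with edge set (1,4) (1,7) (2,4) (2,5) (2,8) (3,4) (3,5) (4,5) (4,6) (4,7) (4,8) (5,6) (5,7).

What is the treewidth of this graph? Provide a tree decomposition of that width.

Every bag has size at most 3, so the width is 3 − 1 = 2 and tw(G) ≤ 2. Conversely, {2, 4, 8} is a clique of size 3, and the vertices of any clique must share a bag in every tree decomposition; so some bag has ≥ 3 vertices and tw(G) ≥ 2. Therefore the treewidth is 2.

Treewidth 2.
Bags: B1 = {4, 5, 6}  B2 = {2, 4, 5}  B3 = {4, 5, 7}  B4 = {1, 4, 7}  B5 = {3, 4, 5}  B6 = {2, 4, 8}
Tree: B1–B2, B1–B3, B3–B4, B3–B5, B2–B6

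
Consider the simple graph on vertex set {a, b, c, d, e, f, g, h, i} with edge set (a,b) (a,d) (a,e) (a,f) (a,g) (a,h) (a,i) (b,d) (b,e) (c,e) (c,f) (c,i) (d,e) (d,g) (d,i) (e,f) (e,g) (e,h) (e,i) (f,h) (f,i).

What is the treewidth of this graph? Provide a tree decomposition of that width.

Treewidth 3.
Bags: B1 = {a, e, f, i}  B2 = {a, d, e, i}  B3 = {a, d, e, g}  B4 = {c, e, f, i}  B5 = {a, e, f, h}  B6 = {a, b, d, e}
Tree: B1–B2, B2–B3, B1–B4, B1–B5, B2–B6

The largest bag has 4 vertices, giving width 3; this decomposition certifies tw(G) ≤ 3. On the other hand G contains the 4-clique {c, e, f, i}. A clique must lie in a single bag of any decomposition, so no decomposition can have width below 3. Hence tw(G) = 3 exactly.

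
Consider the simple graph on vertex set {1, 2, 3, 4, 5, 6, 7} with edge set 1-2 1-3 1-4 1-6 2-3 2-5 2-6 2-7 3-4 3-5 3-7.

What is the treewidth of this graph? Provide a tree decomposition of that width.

Every bag has size at most 3, so the width is 3 − 1 = 2 and tw(G) ≤ 2. Conversely, {1, 2, 3} is a clique of size 3, and the vertices of any clique must share a bag in every tree decomposition; so some bag has ≥ 3 vertices and tw(G) ≥ 2. The upper and lower bounds meet at 2, so that is the treewidth.

Treewidth 2.
Bags: B1 = {1, 2, 3}  B2 = {2, 3, 7}  B3 = {1, 3, 4}  B4 = {1, 2, 6}  B5 = {2, 3, 5}
Tree: B1–B2, B1–B3, B1–B4, B1–B5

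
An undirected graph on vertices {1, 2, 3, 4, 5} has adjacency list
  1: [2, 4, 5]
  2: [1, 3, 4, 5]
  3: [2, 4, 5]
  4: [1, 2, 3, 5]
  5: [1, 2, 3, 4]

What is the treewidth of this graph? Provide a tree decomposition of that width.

Every bag has size at most 4, so the width is 4 − 1 = 3 and tw(G) ≤ 3. On the other hand G contains the 4-clique {1, 2, 4, 5}. A clique must lie in a single bag of any decomposition, so no decomposition can have width below 3. The upper and lower bounds meet at 3, so that is the treewidth.

Treewidth 3.
One such decomposition:
Bags: B1 = {2, 3, 4, 5}  B2 = {1, 2, 4, 5}
Tree: B1–B2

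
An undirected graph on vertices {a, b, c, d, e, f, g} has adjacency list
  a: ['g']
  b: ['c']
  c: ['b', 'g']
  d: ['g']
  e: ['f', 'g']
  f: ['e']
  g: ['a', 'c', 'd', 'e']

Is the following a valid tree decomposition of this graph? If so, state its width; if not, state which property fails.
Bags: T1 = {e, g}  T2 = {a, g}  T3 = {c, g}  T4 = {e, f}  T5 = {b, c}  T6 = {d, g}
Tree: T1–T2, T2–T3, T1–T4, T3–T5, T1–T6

Yes; width 1.

Vertex coverage: the bags together contain {a, b, c, d, e, f, g}, the full vertex set. Edge coverage: each edge of G has both endpoints in at least one bag. Running intersection: for every vertex, the bags containing it form a connected subtree. All three properties hold, so this is a valid tree decomposition of width max|bag| − 1 = 1, and hence tw(G) ≤ 1.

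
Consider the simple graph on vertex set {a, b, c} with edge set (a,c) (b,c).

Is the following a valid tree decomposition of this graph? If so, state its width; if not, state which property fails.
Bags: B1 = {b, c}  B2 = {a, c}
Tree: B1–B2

Yes; width 1.

Checking the three conditions: (i) the bags cover all of {a, b, c}; (ii) for each edge, some bag contains both endpoints; (iii) the bags containing any fixed vertex form a subtree. All hold, so the decomposition is valid with width 2 − 1 = 1.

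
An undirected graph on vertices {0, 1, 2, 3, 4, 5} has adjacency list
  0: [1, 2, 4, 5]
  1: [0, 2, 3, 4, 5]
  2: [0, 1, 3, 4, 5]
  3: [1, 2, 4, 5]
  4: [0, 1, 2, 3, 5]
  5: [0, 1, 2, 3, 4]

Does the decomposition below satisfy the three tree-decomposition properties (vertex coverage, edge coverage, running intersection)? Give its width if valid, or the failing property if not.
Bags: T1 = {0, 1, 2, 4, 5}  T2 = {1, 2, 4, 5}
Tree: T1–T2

No — vertex 3 appears in no bag.

A tree decomposition must satisfy three properties: every vertex lies in some bag; for every edge, both endpoints lie together in some bag; and for every vertex, the bags containing it form a connected subtree. Here vertex 3 appears in no bag, so the decomposition is invalid.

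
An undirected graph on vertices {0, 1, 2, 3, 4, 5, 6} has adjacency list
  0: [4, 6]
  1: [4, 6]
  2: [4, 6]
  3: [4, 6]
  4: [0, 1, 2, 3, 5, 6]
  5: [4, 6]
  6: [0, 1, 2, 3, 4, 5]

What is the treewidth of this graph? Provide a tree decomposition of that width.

Treewidth 2.
Bags: B1 = {0, 4, 6}  B2 = {3, 4, 6}  B3 = {4, 5, 6}  B4 = {1, 4, 6}  B5 = {2, 4, 6}
Tree: B1–B2, B1–B3, B2–B4, B1–B5

Each bag holds 3 vertices, so the decomposition has width 2, which upper-bounds the treewidth. On the other hand G contains the 3-clique {0, 4, 6}. A clique must lie in a single bag of any decomposition, so no decomposition can have width below 2. Therefore the treewidth is 2.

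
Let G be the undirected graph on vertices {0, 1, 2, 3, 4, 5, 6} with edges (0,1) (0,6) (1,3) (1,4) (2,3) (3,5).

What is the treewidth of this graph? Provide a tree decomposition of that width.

The largest bag has 2 vertices, giving width 1; this decomposition certifies tw(G) ≤ 1. Any graph with an edge has treewidth ≥ 1, and G has the edge 4–1. The upper and lower bounds meet at 1, so that is the treewidth.

Treewidth 1.
One such decomposition:
Bags: B1 = {1, 4}  B2 = {0, 1}  B3 = {1, 3}  B4 = {0, 6}  B5 = {3, 5}  B6 = {2, 3}
Tree: B1–B2, B1–B3, B2–B4, B3–B5, B3–B6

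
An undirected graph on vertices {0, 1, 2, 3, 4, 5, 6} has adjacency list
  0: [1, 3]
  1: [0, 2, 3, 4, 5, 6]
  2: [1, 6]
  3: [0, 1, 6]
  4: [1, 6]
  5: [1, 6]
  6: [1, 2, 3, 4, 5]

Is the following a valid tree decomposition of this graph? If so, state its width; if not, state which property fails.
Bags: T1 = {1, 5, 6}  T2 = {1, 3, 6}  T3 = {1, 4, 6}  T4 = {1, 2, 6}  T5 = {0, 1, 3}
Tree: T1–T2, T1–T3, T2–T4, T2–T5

Vertex coverage: the bags together contain {0, 1, 2, 3, 4, 5, 6}, the full vertex set. Edge coverage: each edge of G has both endpoints in at least one bag. Running intersection: for every vertex, the bags containing it form a connected subtree. All three properties hold, so this is a valid tree decomposition of width max|bag| − 1 = 2, and hence tw(G) ≤ 2.

Yes; width 2.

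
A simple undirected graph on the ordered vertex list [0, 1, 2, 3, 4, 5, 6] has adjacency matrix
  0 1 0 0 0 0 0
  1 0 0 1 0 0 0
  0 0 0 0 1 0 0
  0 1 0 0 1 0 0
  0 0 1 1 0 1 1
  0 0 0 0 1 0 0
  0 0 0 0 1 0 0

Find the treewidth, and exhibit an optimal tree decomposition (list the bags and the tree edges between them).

Treewidth 1.
One optimal decomposition is:
Bags: B1 = {1, 3}  B2 = {0, 1}  B3 = {3, 4}  B4 = {4, 5}  B5 = {2, 4}  B6 = {4, 6}
Tree: B1–B2, B1–B3, B3–B4, B3–B5, B4–B6

Every bag has size at most 2, so the width is 2 − 1 = 1 and tw(G) ≤ 1. Any graph with an edge has treewidth ≥ 1, and G has the edge 3–1. Hence tw(G) = 1 exactly.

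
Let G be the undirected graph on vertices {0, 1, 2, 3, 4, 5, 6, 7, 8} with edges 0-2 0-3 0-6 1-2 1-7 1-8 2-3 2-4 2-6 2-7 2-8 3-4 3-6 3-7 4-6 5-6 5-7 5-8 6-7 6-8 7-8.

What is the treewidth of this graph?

3

A width-3 tree decomposition is:
Bags: B1 = {2, 6, 7, 8}  B2 = {5, 6, 7, 8}  B3 = {2, 3, 6, 7}  B4 = {2, 3, 4, 6}  B5 = {1, 2, 7, 8}  B6 = {0, 2, 3, 6}
Tree: B1–B2, B1–B3, B3–B4, B1–B5, B3–B6
Each bag holds 4 vertices, so the decomposition has width 3, which upper-bounds the treewidth. Conversely, {1, 2, 7, 8} is a clique of size 4, and the vertices of any clique must share a bag in every tree decomposition; so some bag has ≥ 4 vertices and tw(G) ≥ 3. Hence tw(G) = 3 exactly.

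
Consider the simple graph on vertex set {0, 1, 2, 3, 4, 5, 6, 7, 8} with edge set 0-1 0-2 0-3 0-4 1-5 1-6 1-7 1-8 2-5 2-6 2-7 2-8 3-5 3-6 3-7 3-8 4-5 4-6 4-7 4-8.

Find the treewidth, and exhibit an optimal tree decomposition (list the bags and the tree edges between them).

The largest bag has 5 vertices, giving width 4; this decomposition certifies tw(G) ≤ 4. For the lower bound: the 5 vertex sets {3,7}, {1,8}, {0,2}, {4}, {6} are disjoint, each induces a connected subgraph, and every pair is joined by at least one edge of G. Contracting each set to a single vertex therefore yields K_{5} as a minor, and since treewidth is minor-monotone, tw(G) ≥ tw(K_{5}) = 4. The upper and lower bounds meet at 4, so that is the treewidth.

Treewidth 4.
One optimal decomposition is:
Bags: B1 = {1, 2, 3, 4, 7}  B2 = {1, 2, 3, 4, 8}  B3 = {0, 1, 2, 3, 4}  B4 = {1, 2, 3, 4, 6}  B5 = {1, 2, 3, 4, 5}
Tree: B1–B2, B2–B3, B3–B4, B4–B5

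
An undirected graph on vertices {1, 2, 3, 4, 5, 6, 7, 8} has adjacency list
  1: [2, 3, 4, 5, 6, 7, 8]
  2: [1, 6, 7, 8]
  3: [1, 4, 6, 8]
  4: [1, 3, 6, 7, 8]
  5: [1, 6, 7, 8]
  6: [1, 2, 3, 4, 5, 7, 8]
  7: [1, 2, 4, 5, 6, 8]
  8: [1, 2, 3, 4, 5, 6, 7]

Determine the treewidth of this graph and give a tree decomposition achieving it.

Each bag holds 5 vertices, so the decomposition has width 4, which upper-bounds the treewidth. Conversely, {1, 3, 4, 6, 8} is a clique of size 5, and the vertices of any clique must share a bag in every tree decomposition; so some bag has ≥ 5 vertices and tw(G) ≥ 4. Therefore the treewidth is 4.

Treewidth 4.
One optimal decomposition is:
Bags: B1 = {1, 4, 6, 7, 8}  B2 = {1, 3, 4, 6, 8}  B3 = {1, 2, 6, 7, 8}  B4 = {1, 5, 6, 7, 8}
Tree: B1–B2, B1–B3, B1–B4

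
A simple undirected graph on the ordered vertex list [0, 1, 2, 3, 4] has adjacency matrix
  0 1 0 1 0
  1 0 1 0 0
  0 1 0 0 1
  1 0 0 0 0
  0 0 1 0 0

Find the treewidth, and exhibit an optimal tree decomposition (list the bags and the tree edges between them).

Treewidth 1.
One optimal decomposition is:
Bags: B1 = {2, 4}  B2 = {1, 2}  B3 = {0, 1}  B4 = {0, 3}
Tree: B1–B2, B2–B3, B3–B4

Each bag holds 2 vertices, so the decomposition has width 1, which upper-bounds the treewidth. Any graph with an edge has treewidth ≥ 1, and G has the edge 4–2. Hence tw(G) = 1 exactly.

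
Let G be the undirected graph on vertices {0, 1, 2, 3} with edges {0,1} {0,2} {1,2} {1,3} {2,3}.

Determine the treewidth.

2

A width-2 tree decomposition is:
Bags: B1 = {0, 1, 2}  B2 = {1, 2, 3}
Tree: B1–B2
Every bag has size at most 3, so the width is 3 − 1 = 2 and tw(G) ≤ 2. On the other hand G contains the 3-clique {0, 1, 2}. A clique must lie in a single bag of any decomposition, so no decomposition can have width below 2. Combining the bounds, tw(G) = 2.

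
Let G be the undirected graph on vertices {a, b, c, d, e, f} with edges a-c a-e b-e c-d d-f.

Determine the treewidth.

A width-1 tree decomposition is:
Bags: B1 = {b, e}  B2 = {a, e}  B3 = {a, c}  B4 = {c, d}  B5 = {d, f}
Tree: B1–B2, B2–B3, B3–B4, B4–B5
Every bag has size at most 2, so the width is 2 − 1 = 1 and tw(G) ≤ 1. G has an edge, so its treewidth is at least 1. Combining the bounds, tw(G) = 1.

1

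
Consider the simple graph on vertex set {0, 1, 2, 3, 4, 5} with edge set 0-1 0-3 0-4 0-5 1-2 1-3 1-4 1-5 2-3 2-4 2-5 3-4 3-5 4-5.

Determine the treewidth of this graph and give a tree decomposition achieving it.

Treewidth 4.
One optimal decomposition is:
Bags: B1 = {0, 1, 3, 4, 5}  B2 = {1, 2, 3, 4, 5}
Tree: B1–B2

Each bag holds 5 vertices, so the decomposition has width 4, which upper-bounds the treewidth. For the lower bound, the 5 vertices {0, 1, 3, 4, 5} are pairwise adjacent, and any tree decomposition puts a clique entirely inside one bag — forcing width ≥ 4. Combining the bounds, tw(G) = 4.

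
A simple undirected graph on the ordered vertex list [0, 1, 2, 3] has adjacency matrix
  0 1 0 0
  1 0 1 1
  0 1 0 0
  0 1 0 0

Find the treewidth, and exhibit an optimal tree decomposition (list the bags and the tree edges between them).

The largest bag has 2 vertices, giving width 1; this decomposition certifies tw(G) ≤ 1. Any graph with an edge has treewidth ≥ 1, and G has the edge 0–1. Hence tw(G) = 1 exactly.

Treewidth 1.
One such decomposition:
Bags: B1 = {0, 1}  B2 = {1, 2}  B3 = {1, 3}
Tree: B1–B2, B1–B3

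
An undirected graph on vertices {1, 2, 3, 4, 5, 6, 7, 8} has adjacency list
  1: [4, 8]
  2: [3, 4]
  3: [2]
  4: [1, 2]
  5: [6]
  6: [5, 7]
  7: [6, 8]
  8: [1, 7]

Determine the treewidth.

A width-1 tree decomposition is:
Bags: B1 = {2, 3}  B2 = {2, 4}  B3 = {1, 4}  B4 = {1, 8}  B5 = {7, 8}  B6 = {6, 7}  B7 = {5, 6}
Tree: B1–B2, B2–B3, B3–B4, B4–B5, B5–B6, B6–B7
Each bag holds 2 vertices, so the decomposition has width 1, which upper-bounds the treewidth. Any graph with an edge has treewidth ≥ 1, and G has the edge 3–2. Therefore the treewidth is 1.

1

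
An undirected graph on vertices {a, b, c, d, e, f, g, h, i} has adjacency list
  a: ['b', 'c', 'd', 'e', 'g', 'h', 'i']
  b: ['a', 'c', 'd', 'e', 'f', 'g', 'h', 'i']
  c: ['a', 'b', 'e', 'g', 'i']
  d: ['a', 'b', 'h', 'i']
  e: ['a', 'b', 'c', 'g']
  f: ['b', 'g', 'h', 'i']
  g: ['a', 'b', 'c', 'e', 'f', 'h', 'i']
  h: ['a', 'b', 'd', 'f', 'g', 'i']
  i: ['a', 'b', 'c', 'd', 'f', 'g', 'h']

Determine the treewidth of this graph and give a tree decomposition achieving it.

The largest bag has 5 vertices, giving width 4; this decomposition certifies tw(G) ≤ 4. On the other hand G contains the 5-clique {a, b, d, h, i}. A clique must lie in a single bag of any decomposition, so no decomposition can have width below 4. Hence tw(G) = 4 exactly.

Treewidth 4.
Bags: B1 = {a, b, d, h, i}  B2 = {a, b, g, h, i}  B3 = {b, f, g, h, i}  B4 = {a, b, c, g, i}  B5 = {a, b, c, e, g}
Tree: B1–B2, B2–B3, B2–B4, B4–B5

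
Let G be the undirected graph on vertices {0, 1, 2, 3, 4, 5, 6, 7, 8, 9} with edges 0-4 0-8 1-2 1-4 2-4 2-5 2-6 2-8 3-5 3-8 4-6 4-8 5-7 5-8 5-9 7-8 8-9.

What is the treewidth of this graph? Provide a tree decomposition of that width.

The largest bag has 3 vertices, giving width 2; this decomposition certifies tw(G) ≤ 2. Conversely, {0, 4, 8} is a clique of size 3, and the vertices of any clique must share a bag in every tree decomposition; so some bag has ≥ 3 vertices and tw(G) ≥ 2. Combining the bounds, tw(G) = 2.

Treewidth 2.
One optimal decomposition is:
Bags: B1 = {2, 4, 8}  B2 = {2, 5, 8}  B3 = {3, 5, 8}  B4 = {1, 2, 4}  B5 = {5, 8, 9}  B6 = {0, 4, 8}  B7 = {2, 4, 6}  B8 = {5, 7, 8}
Tree: B1–B2, B2–B3, B1–B4, B2–B5, B1–B6, B1–B7, B5–B8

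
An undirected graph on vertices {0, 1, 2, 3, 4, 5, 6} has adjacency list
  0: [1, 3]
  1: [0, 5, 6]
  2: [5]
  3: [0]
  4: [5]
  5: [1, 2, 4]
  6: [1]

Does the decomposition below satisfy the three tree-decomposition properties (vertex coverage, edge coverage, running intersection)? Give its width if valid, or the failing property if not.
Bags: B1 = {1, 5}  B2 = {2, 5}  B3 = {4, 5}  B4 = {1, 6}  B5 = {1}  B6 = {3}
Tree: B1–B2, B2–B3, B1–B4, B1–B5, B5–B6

A tree decomposition must satisfy three properties: every vertex lies in some bag; for every edge, both endpoints lie together in some bag; and for every vertex, the bags containing it form a connected subtree. Here vertex 0 appears in no bag, so the decomposition is invalid.

No — vertex 0 appears in no bag.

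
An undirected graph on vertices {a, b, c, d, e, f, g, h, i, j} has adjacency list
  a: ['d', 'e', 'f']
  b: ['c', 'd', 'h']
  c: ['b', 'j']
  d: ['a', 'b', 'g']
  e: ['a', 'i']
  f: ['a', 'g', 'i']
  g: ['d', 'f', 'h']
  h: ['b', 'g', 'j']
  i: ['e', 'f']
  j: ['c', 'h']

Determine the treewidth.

A width-2 tree decomposition is:
Bags: B1 = {e, f, i}  B2 = {a, e, f}  B3 = {a, f, g}  B4 = {a, d, g}  B5 = {d, g, h}  B6 = {b, d, h}  B7 = {b, h, j}  B8 = {b, c, j}
Tree: B1–B2, B2–B3, B3–B4, B4–B5, B5–B6, B6–B7, B7–B8
The largest bag has 3 vertices, giving width 2; this decomposition certifies tw(G) ≤ 2. Since i–e–a–f–i is a cycle in G, G is not acyclic. Forests are exactly the graphs of treewidth ≤ 1, so tw(G) ≥ 2. Hence tw(G) = 2 exactly.

2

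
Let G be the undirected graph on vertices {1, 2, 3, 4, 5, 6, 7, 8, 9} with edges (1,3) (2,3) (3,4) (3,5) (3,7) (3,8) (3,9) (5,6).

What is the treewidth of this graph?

1

A width-1 tree decomposition is:
Bags: B1 = {2, 3}  B2 = {3, 7}  B3 = {3, 8}  B4 = {3, 4}  B5 = {3, 5}  B6 = {3, 9}  B7 = {5, 6}  B8 = {1, 3}
Tree: B1–B2, B2–B3, B3–B4, B3–B5, B5–B6, B5–B7, B2–B8
Each bag holds 2 vertices, so the decomposition has width 1, which upper-bounds the treewidth. Since G has at least one edge (e.g. 3–2), it is not an edgeless graph, so tw(G) ≥ 1. Combining the bounds, tw(G) = 1.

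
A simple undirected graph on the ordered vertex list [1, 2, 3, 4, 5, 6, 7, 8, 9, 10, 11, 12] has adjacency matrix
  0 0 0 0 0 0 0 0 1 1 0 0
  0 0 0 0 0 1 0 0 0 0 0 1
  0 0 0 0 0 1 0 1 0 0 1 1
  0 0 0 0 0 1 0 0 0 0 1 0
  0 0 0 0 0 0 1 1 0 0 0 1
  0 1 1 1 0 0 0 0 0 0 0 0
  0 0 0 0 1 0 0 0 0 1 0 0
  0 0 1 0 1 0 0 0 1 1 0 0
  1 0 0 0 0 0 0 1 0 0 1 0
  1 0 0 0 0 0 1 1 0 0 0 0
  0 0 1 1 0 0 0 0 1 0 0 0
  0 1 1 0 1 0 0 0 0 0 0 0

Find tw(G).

3

A width-3 tree decomposition is:
Bags: B1 = {2, 4, 6, 12}  B2 = {3, 4, 6, 12}  B3 = {3, 4, 11, 12}  B4 = {3, 5, 11, 12}  B5 = {3, 5, 8, 11}  B6 = {5, 8, 9, 11}  B7 = {5, 7, 8, 9}  B8 = {7, 8, 9, 10}  B9 = {1, 7, 9, 10}
Tree: B1–B2, B2–B3, B3–B4, B4–B5, B5–B6, B6–B7, B7–B8, B8–B9
The largest bag has 4 vertices, giving width 3; this decomposition certifies tw(G) ≤ 3. For the lower bound: the 4 vertex sets {2,4,6}, {12}, {3}, {5,8,9,11} are disjoint, each induces a connected subgraph, and every pair is joined by at least one edge of G. Contracting each set to a single vertex therefore yields K_{4} as a minor, and since treewidth is minor-monotone, tw(G) ≥ tw(K_{4}) = 3. Hence tw(G) = 3 exactly.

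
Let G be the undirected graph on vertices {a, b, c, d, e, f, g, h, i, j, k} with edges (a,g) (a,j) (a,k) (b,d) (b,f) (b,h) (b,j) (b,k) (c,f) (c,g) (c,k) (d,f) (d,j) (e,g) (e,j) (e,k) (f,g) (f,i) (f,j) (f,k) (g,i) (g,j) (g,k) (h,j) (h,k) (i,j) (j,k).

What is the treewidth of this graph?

A width-3 tree decomposition is:
Bags: B1 = {f, g, j, k}  B2 = {b, f, j, k}  B3 = {c, f, g, k}  B4 = {e, g, j, k}  B5 = {f, g, i, j}  B6 = {a, g, j, k}  B7 = {b, h, j, k}  B8 = {b, d, f, j}
Tree: B1–B2, B1–B3, B1–B4, B1–B5, B4–B6, B2–B7, B2–B8
Every bag has size at most 4, so the width is 4 − 1 = 3 and tw(G) ≤ 3. Conversely, {b, d, f, j} is a clique of size 4, and the vertices of any clique must share a bag in every tree decomposition; so some bag has ≥ 4 vertices and tw(G) ≥ 3. Combining the bounds, tw(G) = 3.

3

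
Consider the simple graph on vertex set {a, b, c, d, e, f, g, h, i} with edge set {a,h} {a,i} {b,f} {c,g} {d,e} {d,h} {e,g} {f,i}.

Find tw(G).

A width-1 tree decomposition is:
Bags: B1 = {b, f}  B2 = {f, i}  B3 = {a, i}  B4 = {a, h}  B5 = {d, h}  B6 = {d, e}  B7 = {e, g}  B8 = {c, g}
Tree: B1–B2, B2–B3, B3–B4, B4–B5, B5–B6, B6–B7, B7–B8
Every bag has size at most 2, so the width is 2 − 1 = 1 and tw(G) ≤ 1. Since G has at least one edge (e.g. b–f), it is not an edgeless graph, so tw(G) ≥ 1. Hence tw(G) = 1 exactly.

1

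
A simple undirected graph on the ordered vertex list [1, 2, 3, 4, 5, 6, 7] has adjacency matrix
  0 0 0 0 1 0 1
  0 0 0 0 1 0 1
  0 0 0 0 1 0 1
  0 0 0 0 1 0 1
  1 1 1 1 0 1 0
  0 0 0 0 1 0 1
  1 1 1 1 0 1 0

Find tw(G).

2

A width-2 tree decomposition is:
Bags: B1 = {3, 5, 7}  B2 = {2, 5, 7}  B3 = {1, 5, 7}  B4 = {5, 6, 7}  B5 = {4, 5, 7}
Tree: B1–B2, B2–B3, B3–B4, B4–B5
Every bag has size at most 3, so the width is 3 − 1 = 2 and tw(G) ≤ 2. The edges 5–3–7–2–5 form a cycle, so G is not a tree and its treewidth is at least 2. The upper and lower bounds meet at 2, so that is the treewidth.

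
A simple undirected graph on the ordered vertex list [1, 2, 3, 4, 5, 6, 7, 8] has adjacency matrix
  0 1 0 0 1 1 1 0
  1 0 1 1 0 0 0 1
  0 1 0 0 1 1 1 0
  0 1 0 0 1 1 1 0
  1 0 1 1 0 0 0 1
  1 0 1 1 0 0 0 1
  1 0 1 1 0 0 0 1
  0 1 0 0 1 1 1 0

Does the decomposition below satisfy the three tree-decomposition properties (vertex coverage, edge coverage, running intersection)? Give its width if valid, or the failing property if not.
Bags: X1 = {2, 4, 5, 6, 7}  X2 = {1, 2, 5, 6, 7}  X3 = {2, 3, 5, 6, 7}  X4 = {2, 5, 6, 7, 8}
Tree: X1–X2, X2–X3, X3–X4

Every vertex of G appears in some bag (union = {1, 2, 3, 4, 5, 6, 7, 8}); every edge is covered by a bag; and for each vertex v the set of bags containing v is connected in the bag tree. The decomposition is therefore valid. The largest bag has 5 vertices, so the width is 4.

Yes; width 4.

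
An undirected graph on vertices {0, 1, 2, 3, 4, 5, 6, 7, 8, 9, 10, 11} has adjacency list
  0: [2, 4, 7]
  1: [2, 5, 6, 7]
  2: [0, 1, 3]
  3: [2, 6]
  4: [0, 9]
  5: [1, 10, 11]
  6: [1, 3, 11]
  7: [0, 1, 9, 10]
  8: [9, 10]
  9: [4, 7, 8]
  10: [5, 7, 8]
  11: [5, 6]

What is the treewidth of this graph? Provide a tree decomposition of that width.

The largest bag has 4 vertices, giving width 3; this decomposition certifies tw(G) ≤ 3. For the lower bound: the 4 vertex sets {3,6,11}, {5}, {1}, {0,2,7,10} are disjoint, each induces a connected subgraph, and every pair is joined by at least one edge of G. Contracting each set to a single vertex therefore yields K_{4} as a minor, and since treewidth is minor-monotone, tw(G) ≥ tw(K_{4}) = 3. The upper and lower bounds meet at 3, so that is the treewidth.

Treewidth 3.
Bags: B1 = {3, 5, 6, 11}  B2 = {1, 3, 5, 6}  B3 = {1, 2, 3, 5}  B4 = {1, 2, 5, 10}  B5 = {1, 2, 7, 10}  B6 = {0, 2, 7, 10}  B7 = {0, 7, 8, 10}  B8 = {0, 7, 8, 9}  B9 = {0, 4, 8, 9}
Tree: B1–B2, B2–B3, B3–B4, B4–B5, B5–B6, B6–B7, B7–B8, B8–B9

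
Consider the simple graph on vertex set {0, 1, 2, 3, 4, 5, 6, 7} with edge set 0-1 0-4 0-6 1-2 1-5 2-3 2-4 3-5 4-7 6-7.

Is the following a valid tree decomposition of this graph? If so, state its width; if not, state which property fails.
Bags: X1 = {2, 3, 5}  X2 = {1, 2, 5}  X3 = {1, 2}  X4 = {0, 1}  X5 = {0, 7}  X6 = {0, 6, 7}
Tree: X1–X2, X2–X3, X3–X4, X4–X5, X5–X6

No — vertex 4 appears in no bag.

A tree decomposition must satisfy three properties: every vertex lies in some bag; for every edge, both endpoints lie together in some bag; and for every vertex, the bags containing it form a connected subtree. Here vertex 4 appears in no bag, so the decomposition is invalid.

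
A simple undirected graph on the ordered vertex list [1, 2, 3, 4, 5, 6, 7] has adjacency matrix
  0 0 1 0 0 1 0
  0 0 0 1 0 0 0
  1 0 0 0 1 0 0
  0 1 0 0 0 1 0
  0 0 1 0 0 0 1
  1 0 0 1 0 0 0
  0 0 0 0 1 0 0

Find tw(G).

A width-1 tree decomposition is:
Bags: B1 = {5, 7}  B2 = {3, 5}  B3 = {1, 3}  B4 = {1, 6}  B5 = {4, 6}  B6 = {2, 4}
Tree: B1–B2, B2–B3, B3–B4, B4–B5, B5–B6
The largest bag has 2 vertices, giving width 1; this decomposition certifies tw(G) ≤ 1. Any graph with an edge has treewidth ≥ 1, and G has the edge 7–5. Hence tw(G) = 1 exactly.

1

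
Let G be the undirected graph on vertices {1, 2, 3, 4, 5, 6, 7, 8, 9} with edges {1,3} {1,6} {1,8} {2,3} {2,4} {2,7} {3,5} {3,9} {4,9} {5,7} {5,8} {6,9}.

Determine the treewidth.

3

A width-3 tree decomposition is:
Bags: B1 = {1, 5, 6, 8}  B2 = {1, 3, 5, 6}  B3 = {3, 5, 6, 9}  B4 = {3, 5, 7, 9}  B5 = {2, 3, 7, 9}  B6 = {2, 4, 7, 9}
Tree: B1–B2, B2–B3, B3–B4, B4–B5, B5–B6
The largest bag has 4 vertices, giving width 3; this decomposition certifies tw(G) ≤ 3. For the lower bound: the 4 vertex sets {1,6,8}, {5}, {3}, {2,4,7,9} are disjoint, each induces a connected subgraph, and every pair is joined by at least one edge of G. Contracting each set to a single vertex therefore yields K_{4} as a minor, and since treewidth is minor-monotone, tw(G) ≥ tw(K_{4}) = 3. Therefore the treewidth is 3.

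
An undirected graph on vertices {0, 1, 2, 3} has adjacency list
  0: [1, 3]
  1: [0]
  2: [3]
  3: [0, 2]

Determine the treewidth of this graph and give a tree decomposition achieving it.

Treewidth 1.
Bags: B1 = {2, 3}  B2 = {0, 3}  B3 = {0, 1}
Tree: B1–B2, B2–B3

Every bag has size at most 2, so the width is 2 − 1 = 1 and tw(G) ≤ 1. Since G has at least one edge (e.g. 2–3), it is not an edgeless graph, so tw(G) ≥ 1. Hence tw(G) = 1 exactly.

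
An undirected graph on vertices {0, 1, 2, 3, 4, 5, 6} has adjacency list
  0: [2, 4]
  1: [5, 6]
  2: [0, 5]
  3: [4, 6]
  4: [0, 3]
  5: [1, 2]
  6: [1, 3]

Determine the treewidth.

2

A width-2 tree decomposition is:
Bags: B1 = {3, 4, 6}  B2 = {1, 4, 6}  B3 = {1, 4, 5}  B4 = {2, 4, 5}  B5 = {0, 2, 4}
Tree: B1–B2, B2–B3, B3–B4, B4–B5
Each bag holds 3 vertices, so the decomposition has width 2, which upper-bounds the treewidth. The edges 4–3–6–1–5–2–0–4 form a cycle, so G is not a tree and its treewidth is at least 2. Therefore the treewidth is 2.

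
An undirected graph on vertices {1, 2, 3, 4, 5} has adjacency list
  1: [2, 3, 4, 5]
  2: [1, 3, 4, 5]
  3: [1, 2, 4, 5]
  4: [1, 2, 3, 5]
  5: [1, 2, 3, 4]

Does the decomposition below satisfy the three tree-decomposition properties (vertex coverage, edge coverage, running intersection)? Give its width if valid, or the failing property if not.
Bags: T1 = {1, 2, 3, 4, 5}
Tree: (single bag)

Yes; width 4.

Checking the three conditions: (i) the bags cover all of {1, 2, 3, 4, 5}; (ii) for each edge, some bag contains both endpoints; (iii) the bags containing any fixed vertex form a subtree. All hold, so the decomposition is valid with width 5 − 1 = 4.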